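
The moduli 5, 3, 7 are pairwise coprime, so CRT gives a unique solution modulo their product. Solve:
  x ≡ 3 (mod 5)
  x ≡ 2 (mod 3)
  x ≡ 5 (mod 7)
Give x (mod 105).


Moduli 5, 3, 7 are pairwise coprime; by CRT there is a unique solution modulo M = 5 · 3 · 7 = 105.
Solve pairwise, accumulating the modulus:
  Start with x ≡ 3 (mod 5).
  Combine with x ≡ 2 (mod 3): since gcd(5, 3) = 1, we get a unique residue mod 15.
    Write x = 3 + 5·t and substitute into x ≡ 2 (mod 3): 5·t ≡ 2 − 3 = -1 (mod 3).
    Reduce coefficients mod 3: 2·t ≡ 2 (mod 3).
    The inverse of 2 mod 3 is 2 (since 2·2 = 4 = 1·3 + 1), so t ≡ 2·2 = 4 ≡ 1 (mod 3).
    Then x = 3 + 5·1 = 8, valid modulo lcm(5, 3) = 15: x ≡ 8 (mod 15).
  Combine with x ≡ 5 (mod 7): since gcd(15, 7) = 1, we get a unique residue mod 105.
    Write x = 8 + 15·t and substitute into x ≡ 5 (mod 7): 15·t ≡ 5 − 8 = -3 (mod 7).
    Reduce coefficients mod 7: 1·t ≡ 4 (mod 7).
    So t ≡ 4 (mod 7).
    Then x = 8 + 15·4 = 68, valid modulo lcm(15, 7) = 105: x ≡ 68 (mod 105).
Verify: 68 mod 5 = 3 ✓, 68 mod 3 = 2 ✓, 68 mod 7 = 5 ✓.

x ≡ 68 (mod 105).


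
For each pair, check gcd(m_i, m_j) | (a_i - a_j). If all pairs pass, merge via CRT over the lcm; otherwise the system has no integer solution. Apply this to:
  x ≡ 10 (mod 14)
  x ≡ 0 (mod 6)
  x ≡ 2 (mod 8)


Moduli 14, 6, 8 are not pairwise coprime, so CRT works modulo lcm(m_i) when all pairwise compatibility conditions hold.
Pairwise compatibility: gcd(m_i, m_j) must divide a_i - a_j for every pair.
Merge one congruence at a time:
  Start: x ≡ 10 (mod 14).
  Combine with x ≡ 0 (mod 6): gcd(14, 6) = 2; 0 - 10 = -10, which IS divisible by 2, so compatible.
    Write x = 10 + 14·t and substitute into x ≡ 0 (mod 6): 14·t ≡ 0 − 10 = -10 (mod 6).
    Divide the congruence (and modulus) by g = 2: 7·t ≡ -5 (mod 3).
    Reduce coefficients mod 3: 1·t ≡ 1 (mod 3).
    So t ≡ 1 (mod 3).
    Then x = 10 + 14·1 = 24, valid modulo lcm(14, 6) = 42: x ≡ 24 (mod 42).
  Combine with x ≡ 2 (mod 8): gcd(42, 8) = 2; 2 - 24 = -22, which IS divisible by 2, so compatible.
    Write x = 24 + 42·t and substitute into x ≡ 2 (mod 8): 42·t ≡ 2 − 24 = -22 (mod 8).
    Divide the congruence (and modulus) by g = 2: 21·t ≡ -11 (mod 4).
    Reduce coefficients mod 4: 1·t ≡ 1 (mod 4).
    So t ≡ 1 (mod 4).
    Then x = 24 + 42·1 = 66, valid modulo lcm(42, 8) = 168: x ≡ 66 (mod 168).
Verify: 66 mod 14 = 10, 66 mod 6 = 0, 66 mod 8 = 2.

x ≡ 66 (mod 168).


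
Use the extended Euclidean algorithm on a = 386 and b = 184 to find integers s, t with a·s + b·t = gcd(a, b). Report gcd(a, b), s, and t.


Euclidean algorithm on (386, 184) — divide until remainder is 0:
  386 = 2 · 184 + 18
  184 = 10 · 18 + 4
  18 = 4 · 4 + 2
  4 = 2 · 2 + 0
gcd(386, 184) = 2.
Track Bezout coefficients alongside the remainders: start with r₀ = 386 = a·1 + b·0 (s = 1, t = 0) and r₁ = 184 = a·0 + b·1 (s = 0, t = 1); each new remainder r_{k+1} = r_{k-1} − q_k·r_k inherits s_{k+1} = s_{k-1} − q_k·s_k, t_{k+1} = t_{k-1} − q_k·t_k, so r_k = a·s_k + b·t_k at every step:
  q = 2: r = 18, s = 1 − 2·0 = 1, t = 0 − 2·1 = -2  (check: 386·1 + 184·(-2) = 18)
  q = 10: r = 4, s = 0 − 10·1 = -10, t = 1 − 10·(-2) = 21  (check: 386·(-10) + 184·21 = 4)
  q = 4: r = 2, s = 1 − 4·(-10) = 41, t = -2 − 4·21 = -86  (check: 386·41 + 184·(-86) = 2)
The row with r = 2 (the gcd) gives the Bezout coefficients s = 41, t = -86.
Result: 386 · (41) + 184 · (-86) = 2.

gcd(386, 184) = 2; s = 41, t = -86 (check: 386·41 + 184·(-86) = 2).


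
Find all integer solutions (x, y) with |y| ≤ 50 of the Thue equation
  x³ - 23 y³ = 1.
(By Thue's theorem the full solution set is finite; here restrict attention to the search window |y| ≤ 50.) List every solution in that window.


The equation is x³ - 23y³ = 1. For fixed y, x³ = 23·y³ + 1, so a solution requires the RHS to be a perfect cube.
Strategy: iterate y from -50 to 50, compute RHS = 23·y³ + 1, and check whether it is a (positive or negative) perfect cube.
Check small values of y:
  y = 0: RHS = 1 = (1)³ ⇒ x = 1 works.
  y = 1: RHS = 24 is not a perfect cube.
  y = -1: RHS = -22 is not a perfect cube.
  y = 2: RHS = 185 is not a perfect cube.
  y = -2: RHS = -183 is not a perfect cube.
  y = 3: RHS = 622 is not a perfect cube.
  y = -3: RHS = -620 is not a perfect cube.
Continuing the search up to |y| = 50 finds no further solutions beyond those listed.
Collected solutions: (1, 0).

Solutions (with |y| ≤ 50): (1, 0).


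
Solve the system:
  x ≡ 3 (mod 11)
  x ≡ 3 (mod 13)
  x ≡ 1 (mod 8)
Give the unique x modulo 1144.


Moduli 11, 13, 8 are pairwise coprime; by CRT there is a unique solution modulo M = 11 · 13 · 8 = 1144.
Solve pairwise, accumulating the modulus:
  Start with x ≡ 3 (mod 11).
  Combine with x ≡ 3 (mod 13): since gcd(11, 13) = 1, we get a unique residue mod 143.
    Write x = 3 + 11·t and substitute into x ≡ 3 (mod 13): 11·t ≡ 3 − 3 = 0 (mod 13).
    The inverse of 11 mod 13 is 6 (since 11·6 = 66 = 5·13 + 1), so t ≡ 6·0 = 0 ≡ 0 (mod 13).
    Then x = 3 + 11·0 = 3, valid modulo lcm(11, 13) = 143: x ≡ 3 (mod 143).
  Combine with x ≡ 1 (mod 8): since gcd(143, 8) = 1, we get a unique residue mod 1144.
    Write x = 3 + 143·t and substitute into x ≡ 1 (mod 8): 143·t ≡ 1 − 3 = -2 (mod 8).
    Reduce coefficients mod 8: 7·t ≡ 6 (mod 8).
    The inverse of 7 mod 8 is 7 (since 7·7 = 49 = 6·8 + 1), so t ≡ 7·6 = 42 ≡ 2 (mod 8).
    Then x = 3 + 143·2 = 289, valid modulo lcm(143, 8) = 1144: x ≡ 289 (mod 1144).
Verify: 289 mod 11 = 3 ✓, 289 mod 13 = 3 ✓, 289 mod 8 = 1 ✓.

x ≡ 289 (mod 1144).


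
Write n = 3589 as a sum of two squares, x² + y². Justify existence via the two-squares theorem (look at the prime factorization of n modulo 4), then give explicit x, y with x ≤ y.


Step 1: Factor n = 3589 = 37 · 97.
Step 2: Check the mod-4 condition on each prime factor: 37 ≡ 1 (mod 4), exponent 1; 97 ≡ 1 (mod 4), exponent 1.
All primes ≡ 3 (mod 4) appear to even exponent (or don't appear), so by the two-squares theorem n IS expressible as a sum of two squares.
Step 3: Build a representation. Here n = 37 · 97 is a product of primes ≡ 1 (mod 4). Each prime p ≡ 1 (mod 4) is itself a sum of two squares; find a² by testing p − a² for a perfect square:
  37: 37 − 1² = 36 = 6² ⇒ 37 = 1² + 6².
  97: 97 − 1² = 96, 97 − 2² = 93, 97 − 3² = 88, 97 − 4² = 81 = 9² ⇒ 97 = 4² + 9².
  Combine using the Brahmagupta–Fibonacci identity (a² + b²)(c² + d²) = (ac − bd)² + (ad + bc)² = (ac + bd)² + (ad − bc)²:
  37 · 97 = 3589: from (1² + 6²)(4² + 9²), take (1·4 − 6·9, 1·9 + 6·4) = (4 − 54, 9 + 24) = (-50, 33); dropping signs (only squares matter) gives (50, 33); check 50² + 33² = 2500 + 1089 = 3589 ✓.
Step 4: Order so x ≤ y and verify: 33² + 50² = 1089 + 2500 = 3589 = n. ✓

n = 3589 = 33² + 50² (one valid representation with x ≤ y).


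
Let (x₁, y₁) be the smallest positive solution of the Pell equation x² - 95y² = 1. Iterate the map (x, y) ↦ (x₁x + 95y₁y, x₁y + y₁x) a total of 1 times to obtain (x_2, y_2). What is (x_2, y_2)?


Step 1: Find the fundamental solution (x₁, y₁) of x² - 95y² = 1.
  Expand √95 as a continued fraction. a₀ = ⌊√95⌋ = 9; iterate m_{k+1} = d_k·a_k − m_k, d_{k+1} = (95 − m_{k+1}²)/d_k, a_{k+1} = ⌊(a₀ + m_{k+1})/d_{k+1}⌋ (starting m₀ = 0, d₀ = 1), with convergents p_k = a_k·p_{k-1} + p_{k-2}, q_k = a_k·q_{k-1} + q_{k-2} (p₋₁ = 1, q₋₁ = 0):
  k = 0: a₀ = 9; p₀/q₀ = 9/1; p₀² − 95·q₀² = 81 − 95 = -14.
  k = 1: m = 9, d = 14, a = ⌊(9 + 9)/14⌋ = 1; p/q = (1·9 + 1)/(1·1 + 0) = 10/1; p² − 95·q² = 100 − 95 = 5.
  k = 2: m = 5, d = 5, a = ⌊(9 + 5)/5⌋ = 2; p/q = (2·10 + 9)/(2·1 + 1) = 29/3; p² − 95·q² = 841 − 855 = -14.
  k = 3: m = 5, d = 14, a = ⌊(9 + 5)/14⌋ = 1; p/q = (1·29 + 10)/(1·3 + 1) = 39/4; p² − 95·q² = 1521 − 1520 = 1.
  The first convergent with p² − 95·q² = 1 gives the fundamental solution (x₁, y₁) = (39, 4).
Step 2: Apply the recurrence (x_{n+1}, y_{n+1}) = (x₁x_n + 95y₁y_n, x₁y_n + y₁x_n) repeatedly.
  From (x_1, y_1) = (39, 4): x_2 = 39·39 + 95·4·4 = 3041; y_2 = 39·4 + 4·39 = 312.
Step 3: Verify x_2² - 95·y_2² = 9247681 - 9247680 = 1 (should be 1). ✓

(x_1, y_1) = (39, 4); (x_2, y_2) = (3041, 312).


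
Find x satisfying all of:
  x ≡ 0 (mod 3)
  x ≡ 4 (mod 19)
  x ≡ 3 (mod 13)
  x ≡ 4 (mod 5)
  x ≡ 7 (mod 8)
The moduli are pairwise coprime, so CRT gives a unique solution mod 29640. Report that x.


Product of moduli M = 3 · 19 · 13 · 5 · 8 = 29640.
Merge one congruence at a time:
  Start: x ≡ 0 (mod 3).
  Combine with x ≡ 4 (mod 19); new modulus lcm = 57.
    Write x = 0 + 3·t and substitute into x ≡ 4 (mod 19): 3·t ≡ 4 − 0 = 4 (mod 19).
    The inverse of 3 mod 19 is 13 (since 3·13 = 39 = 2·19 + 1), so t ≡ 13·4 = 52 ≡ 14 (mod 19).
    Then x = 0 + 3·14 = 42, valid modulo lcm(3, 19) = 57: x ≡ 42 (mod 57).
  Combine with x ≡ 3 (mod 13); new modulus lcm = 741.
    Write x = 42 + 57·t and substitute into x ≡ 3 (mod 13): 57·t ≡ 3 − 42 = -39 (mod 13).
    Reduce coefficients mod 13: 5·t ≡ 0 (mod 13).
    The inverse of 5 mod 13 is 8 (since 5·8 = 40 = 3·13 + 1), so t ≡ 8·0 = 0 ≡ 0 (mod 13).
    Then x = 42 + 57·0 = 42, valid modulo lcm(57, 13) = 741: x ≡ 42 (mod 741).
  Combine with x ≡ 4 (mod 5); new modulus lcm = 3705.
    Write x = 42 + 741·t and substitute into x ≡ 4 (mod 5): 741·t ≡ 4 − 42 = -38 (mod 5).
    Reduce coefficients mod 5: 1·t ≡ 2 (mod 5).
    So t ≡ 2 (mod 5).
    Then x = 42 + 741·2 = 1524, valid modulo lcm(741, 5) = 3705: x ≡ 1524 (mod 3705).
  Combine with x ≡ 7 (mod 8); new modulus lcm = 29640.
    Write x = 1524 + 3705·t and substitute into x ≡ 7 (mod 8): 3705·t ≡ 7 − 1524 = -1517 (mod 8).
    Reduce coefficients mod 8: 1·t ≡ 3 (mod 8).
    So t ≡ 3 (mod 8).
    Then x = 1524 + 3705·3 = 12639, valid modulo lcm(3705, 8) = 29640: x ≡ 12639 (mod 29640).
Verify against each original: 12639 mod 3 = 0, 12639 mod 19 = 4, 12639 mod 13 = 3, 12639 mod 5 = 4, 12639 mod 8 = 7.

x ≡ 12639 (mod 29640).


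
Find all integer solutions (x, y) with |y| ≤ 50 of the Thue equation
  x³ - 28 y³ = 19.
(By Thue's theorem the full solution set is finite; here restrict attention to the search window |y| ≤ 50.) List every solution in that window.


The equation is x³ - 28y³ = 19. For fixed y, x³ = 28·y³ + 19, so a solution requires the RHS to be a perfect cube.
Strategy: iterate y from -50 to 50, compute RHS = 28·y³ + 19, and check whether it is a (positive or negative) perfect cube.
Check small values of y:
  y = 0: RHS = 19 is not a perfect cube.
  y = 1: RHS = 47 is not a perfect cube.
  y = -1: RHS = -9 is not a perfect cube.
  y = 2: RHS = 243 is not a perfect cube.
  y = -2: RHS = -205 is not a perfect cube.
  y = 3: RHS = 775 is not a perfect cube.
  y = -3: RHS = -737 is not a perfect cube.
Continuing the search up to |y| = 50 finds no solutions either.
No (x, y) in the scanned range satisfies the equation.

No integer solutions with |y| ≤ 50.


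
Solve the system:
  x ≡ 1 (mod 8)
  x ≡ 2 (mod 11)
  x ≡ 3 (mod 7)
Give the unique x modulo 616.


Moduli 8, 11, 7 are pairwise coprime; by CRT there is a unique solution modulo M = 8 · 11 · 7 = 616.
Solve pairwise, accumulating the modulus:
  Start with x ≡ 1 (mod 8).
  Combine with x ≡ 2 (mod 11): since gcd(8, 11) = 1, we get a unique residue mod 88.
    Write x = 1 + 8·t and substitute into x ≡ 2 (mod 11): 8·t ≡ 2 − 1 = 1 (mod 11).
    The inverse of 8 mod 11 is 7 (since 8·7 = 56 = 5·11 + 1), so t ≡ 7·1 = 7 ≡ 7 (mod 11).
    Then x = 1 + 8·7 = 57, valid modulo lcm(8, 11) = 88: x ≡ 57 (mod 88).
  Combine with x ≡ 3 (mod 7): since gcd(88, 7) = 1, we get a unique residue mod 616.
    Write x = 57 + 88·t and substitute into x ≡ 3 (mod 7): 88·t ≡ 3 − 57 = -54 (mod 7).
    Reduce coefficients mod 7: 4·t ≡ 2 (mod 7).
    The inverse of 4 mod 7 is 2 (since 4·2 = 8 = 1·7 + 1), so t ≡ 2·2 = 4 ≡ 4 (mod 7).
    Then x = 57 + 88·4 = 409, valid modulo lcm(88, 7) = 616: x ≡ 409 (mod 616).
Verify: 409 mod 8 = 1 ✓, 409 mod 11 = 2 ✓, 409 mod 7 = 3 ✓.

x ≡ 409 (mod 616).


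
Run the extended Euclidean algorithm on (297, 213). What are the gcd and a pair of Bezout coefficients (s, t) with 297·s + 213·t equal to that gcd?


Euclidean algorithm on (297, 213) — divide until remainder is 0:
  297 = 1 · 213 + 84
  213 = 2 · 84 + 45
  84 = 1 · 45 + 39
  45 = 1 · 39 + 6
  39 = 6 · 6 + 3
  6 = 2 · 3 + 0
gcd(297, 213) = 3.
Track Bezout coefficients alongside the remainders: start with r₀ = 297 = a·1 + b·0 (s = 1, t = 0) and r₁ = 213 = a·0 + b·1 (s = 0, t = 1); each new remainder r_{k+1} = r_{k-1} − q_k·r_k inherits s_{k+1} = s_{k-1} − q_k·s_k, t_{k+1} = t_{k-1} − q_k·t_k, so r_k = a·s_k + b·t_k at every step:
  q = 1: r = 84, s = 1 − 1·0 = 1, t = 0 − 1·1 = -1  (check: 297·1 + 213·(-1) = 84)
  q = 2: r = 45, s = 0 − 2·1 = -2, t = 1 − 2·(-1) = 3  (check: 297·(-2) + 213·3 = 45)
  q = 1: r = 39, s = 1 − 1·(-2) = 3, t = -1 − 1·3 = -4  (check: 297·3 + 213·(-4) = 39)
  q = 1: r = 6, s = -2 − 1·3 = -5, t = 3 − 1·(-4) = 7  (check: 297·(-5) + 213·7 = 6)
  q = 6: r = 3, s = 3 − 6·(-5) = 33, t = -4 − 6·7 = -46  (check: 297·33 + 213·(-46) = 3)
The row with r = 3 (the gcd) gives the Bezout coefficients s = 33, t = -46.
Result: 297 · (33) + 213 · (-46) = 3.

gcd(297, 213) = 3; s = 33, t = -46 (check: 297·33 + 213·(-46) = 3).


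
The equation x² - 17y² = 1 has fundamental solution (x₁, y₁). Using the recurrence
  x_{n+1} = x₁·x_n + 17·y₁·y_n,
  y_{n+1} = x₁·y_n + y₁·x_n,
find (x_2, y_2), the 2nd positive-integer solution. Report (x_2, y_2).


Step 1: Find the fundamental solution (x₁, y₁) of x² - 17y² = 1.
  Expand √17 as a continued fraction. a₀ = ⌊√17⌋ = 4; iterate m_{k+1} = d_k·a_k − m_k, d_{k+1} = (17 − m_{k+1}²)/d_k, a_{k+1} = ⌊(a₀ + m_{k+1})/d_{k+1}⌋ (starting m₀ = 0, d₀ = 1), with convergents p_k = a_k·p_{k-1} + p_{k-2}, q_k = a_k·q_{k-1} + q_{k-2} (p₋₁ = 1, q₋₁ = 0):
  k = 0: a₀ = 4; p₀/q₀ = 4/1; p₀² − 17·q₀² = 16 − 17 = -1.
  k = 1: m = 4, d = 1, a = ⌊(4 + 4)/1⌋ = 8; p/q = (8·4 + 1)/(8·1 + 0) = 33/8; p² − 17·q² = 1089 − 1088 = 1.
  The first convergent with p² − 17·q² = 1 gives the fundamental solution (x₁, y₁) = (33, 8).
Step 2: Apply the recurrence (x_{n+1}, y_{n+1}) = (x₁x_n + 17y₁y_n, x₁y_n + y₁x_n) repeatedly.
  From (x_1, y_1) = (33, 8): x_2 = 33·33 + 17·8·8 = 2177; y_2 = 33·8 + 8·33 = 528.
Step 3: Verify x_2² - 17·y_2² = 4739329 - 4739328 = 1 (should be 1). ✓

(x_1, y_1) = (33, 8); (x_2, y_2) = (2177, 528).


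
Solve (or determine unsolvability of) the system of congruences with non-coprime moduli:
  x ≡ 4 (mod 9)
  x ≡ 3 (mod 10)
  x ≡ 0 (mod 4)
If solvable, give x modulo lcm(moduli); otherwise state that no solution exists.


Moduli 9, 10, 4 are not pairwise coprime, so CRT works modulo lcm(m_i) when all pairwise compatibility conditions hold.
Pairwise compatibility: gcd(m_i, m_j) must divide a_i - a_j for every pair.
Merge one congruence at a time:
  Start: x ≡ 4 (mod 9).
  Combine with x ≡ 3 (mod 10): gcd(9, 10) = 1; 3 - 4 = -1, which IS divisible by 1, so compatible.
    Write x = 4 + 9·t and substitute into x ≡ 3 (mod 10): 9·t ≡ 3 − 4 = -1 (mod 10).
    Reduce coefficients mod 10: 9·t ≡ 9 (mod 10).
    The inverse of 9 mod 10 is 9 (since 9·9 = 81 = 8·10 + 1), so t ≡ 9·9 = 81 ≡ 1 (mod 10).
    Then x = 4 + 9·1 = 13, valid modulo lcm(9, 10) = 90: x ≡ 13 (mod 90).
  Combine with x ≡ 0 (mod 4): gcd(90, 4) = 2, and 0 - 13 = -13 is NOT divisible by 2.
    ⇒ system is inconsistent (no integer solution).

No solution (the system is inconsistent).


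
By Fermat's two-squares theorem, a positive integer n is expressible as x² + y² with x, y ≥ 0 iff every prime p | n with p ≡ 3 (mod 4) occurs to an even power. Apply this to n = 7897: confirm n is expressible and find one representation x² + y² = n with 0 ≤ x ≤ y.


Step 1: Factor n = 7897 = 53 · 149.
Step 2: Check the mod-4 condition on each prime factor: 53 ≡ 1 (mod 4), exponent 1; 149 ≡ 1 (mod 4), exponent 1.
All primes ≡ 3 (mod 4) appear to even exponent (or don't appear), so by the two-squares theorem n IS expressible as a sum of two squares.
Step 3: Build a representation. Here n = 53 · 149 is a product of primes ≡ 1 (mod 4). Each prime p ≡ 1 (mod 4) is itself a sum of two squares; find a² by testing p − a² for a perfect square:
  53: 53 − 1² = 52, 53 − 2² = 49 = 7² ⇒ 53 = 2² + 7².
  149: 149 − 1² = 148, 149 − 2² = 145, 149 − 3² = 140, 149 − 4² = 133, 149 − 5² = 124, 149 − 6² = 113, 149 − 7² = 100 = 10² ⇒ 149 = 7² + 10².
  Combine using the Brahmagupta–Fibonacci identity (a² + b²)(c² + d²) = (ac − bd)² + (ad + bc)² = (ac + bd)² + (ad − bc)²:
  53 · 149 = 7897: from (2² + 7²)(7² + 10²), take (2·7 − 7·10, 2·10 + 7·7) = (14 − 70, 20 + 49) = (-56, 69); dropping signs (only squares matter) gives (56, 69); check 56² + 69² = 3136 + 4761 = 7897 ✓.
Step 4: Order so x ≤ y and verify: 56² + 69² = 3136 + 4761 = 7897 = n. ✓

n = 7897 = 56² + 69² (one valid representation with x ≤ y).


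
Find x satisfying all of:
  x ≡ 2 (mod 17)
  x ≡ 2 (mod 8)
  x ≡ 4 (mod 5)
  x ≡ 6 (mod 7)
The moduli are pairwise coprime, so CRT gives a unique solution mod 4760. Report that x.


Product of moduli M = 17 · 8 · 5 · 7 = 4760.
Merge one congruence at a time:
  Start: x ≡ 2 (mod 17).
  Combine with x ≡ 2 (mod 8); new modulus lcm = 136.
    Write x = 2 + 17·t and substitute into x ≡ 2 (mod 8): 17·t ≡ 2 − 2 = 0 (mod 8).
    Reduce coefficients mod 8: 1·t ≡ 0 (mod 8).
    So t ≡ 0 (mod 8).
    Then x = 2 + 17·0 = 2, valid modulo lcm(17, 8) = 136: x ≡ 2 (mod 136).
  Combine with x ≡ 4 (mod 5); new modulus lcm = 680.
    Write x = 2 + 136·t and substitute into x ≡ 4 (mod 5): 136·t ≡ 4 − 2 = 2 (mod 5).
    Reduce coefficients mod 5: 1·t ≡ 2 (mod 5).
    So t ≡ 2 (mod 5).
    Then x = 2 + 136·2 = 274, valid modulo lcm(136, 5) = 680: x ≡ 274 (mod 680).
  Combine with x ≡ 6 (mod 7); new modulus lcm = 4760.
    Write x = 274 + 680·t and substitute into x ≡ 6 (mod 7): 680·t ≡ 6 − 274 = -268 (mod 7).
    Reduce coefficients mod 7: 1·t ≡ 5 (mod 7).
    So t ≡ 5 (mod 7).
    Then x = 274 + 680·5 = 3674, valid modulo lcm(680, 7) = 4760: x ≡ 3674 (mod 4760).
Verify against each original: 3674 mod 17 = 2, 3674 mod 8 = 2, 3674 mod 5 = 4, 3674 mod 7 = 6.

x ≡ 3674 (mod 4760).


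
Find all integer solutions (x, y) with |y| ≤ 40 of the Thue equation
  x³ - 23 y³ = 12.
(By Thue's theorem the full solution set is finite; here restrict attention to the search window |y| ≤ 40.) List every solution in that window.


The equation is x³ - 23y³ = 12. For fixed y, x³ = 23·y³ + 12, so a solution requires the RHS to be a perfect cube.
Strategy: iterate y from -40 to 40, compute RHS = 23·y³ + 12, and check whether it is a (positive or negative) perfect cube.
Check small values of y:
  y = 0: RHS = 12 is not a perfect cube.
  y = 1: RHS = 35 is not a perfect cube.
  y = -1: RHS = -11 is not a perfect cube.
  y = 2: RHS = 196 is not a perfect cube.
  y = -2: RHS = -172 is not a perfect cube.
  y = 3: RHS = 633 is not a perfect cube.
  y = -3: RHS = -609 is not a perfect cube.
Continuing the search up to |y| = 40 finds no solutions either.
No (x, y) in the scanned range satisfies the equation.

No integer solutions with |y| ≤ 40.


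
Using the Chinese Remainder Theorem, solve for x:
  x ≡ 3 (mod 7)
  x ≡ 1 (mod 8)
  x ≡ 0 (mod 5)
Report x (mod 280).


Moduli 7, 8, 5 are pairwise coprime; by CRT there is a unique solution modulo M = 7 · 8 · 5 = 280.
Solve pairwise, accumulating the modulus:
  Start with x ≡ 3 (mod 7).
  Combine with x ≡ 1 (mod 8): since gcd(7, 8) = 1, we get a unique residue mod 56.
    Write x = 3 + 7·t and substitute into x ≡ 1 (mod 8): 7·t ≡ 1 − 3 = -2 (mod 8).
    Reduce coefficients mod 8: 7·t ≡ 6 (mod 8).
    The inverse of 7 mod 8 is 7 (since 7·7 = 49 = 6·8 + 1), so t ≡ 7·6 = 42 ≡ 2 (mod 8).
    Then x = 3 + 7·2 = 17, valid modulo lcm(7, 8) = 56: x ≡ 17 (mod 56).
  Combine with x ≡ 0 (mod 5): since gcd(56, 5) = 1, we get a unique residue mod 280.
    Write x = 17 + 56·t and substitute into x ≡ 0 (mod 5): 56·t ≡ 0 − 17 = -17 (mod 5).
    Reduce coefficients mod 5: 1·t ≡ 3 (mod 5).
    So t ≡ 3 (mod 5).
    Then x = 17 + 56·3 = 185, valid modulo lcm(56, 5) = 280: x ≡ 185 (mod 280).
Verify: 185 mod 7 = 3 ✓, 185 mod 8 = 1 ✓, 185 mod 5 = 0 ✓.

x ≡ 185 (mod 280).


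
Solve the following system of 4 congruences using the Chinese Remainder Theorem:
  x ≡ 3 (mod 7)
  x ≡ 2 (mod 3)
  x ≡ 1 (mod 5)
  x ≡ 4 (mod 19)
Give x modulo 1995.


Product of moduli M = 7 · 3 · 5 · 19 = 1995.
Merge one congruence at a time:
  Start: x ≡ 3 (mod 7).
  Combine with x ≡ 2 (mod 3); new modulus lcm = 21.
    Write x = 3 + 7·t and substitute into x ≡ 2 (mod 3): 7·t ≡ 2 − 3 = -1 (mod 3).
    Reduce coefficients mod 3: 1·t ≡ 2 (mod 3).
    So t ≡ 2 (mod 3).
    Then x = 3 + 7·2 = 17, valid modulo lcm(7, 3) = 21: x ≡ 17 (mod 21).
  Combine with x ≡ 1 (mod 5); new modulus lcm = 105.
    Write x = 17 + 21·t and substitute into x ≡ 1 (mod 5): 21·t ≡ 1 − 17 = -16 (mod 5).
    Reduce coefficients mod 5: 1·t ≡ 4 (mod 5).
    So t ≡ 4 (mod 5).
    Then x = 17 + 21·4 = 101, valid modulo lcm(21, 5) = 105: x ≡ 101 (mod 105).
  Combine with x ≡ 4 (mod 19); new modulus lcm = 1995.
    Write x = 101 + 105·t and substitute into x ≡ 4 (mod 19): 105·t ≡ 4 − 101 = -97 (mod 19).
    Reduce coefficients mod 19: 10·t ≡ 17 (mod 19).
    The inverse of 10 mod 19 is 2 (since 10·2 = 20 = 1·19 + 1), so t ≡ 2·17 = 34 ≡ 15 (mod 19).
    Then x = 101 + 105·15 = 1676, valid modulo lcm(105, 19) = 1995: x ≡ 1676 (mod 1995).
Verify against each original: 1676 mod 7 = 3, 1676 mod 3 = 2, 1676 mod 5 = 1, 1676 mod 19 = 4.

x ≡ 1676 (mod 1995).


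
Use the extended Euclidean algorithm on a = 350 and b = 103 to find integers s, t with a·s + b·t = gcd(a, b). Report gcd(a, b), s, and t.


Euclidean algorithm on (350, 103) — divide until remainder is 0:
  350 = 3 · 103 + 41
  103 = 2 · 41 + 21
  41 = 1 · 21 + 20
  21 = 1 · 20 + 1
  20 = 20 · 1 + 0
gcd(350, 103) = 1.
Track Bezout coefficients alongside the remainders: start with r₀ = 350 = a·1 + b·0 (s = 1, t = 0) and r₁ = 103 = a·0 + b·1 (s = 0, t = 1); each new remainder r_{k+1} = r_{k-1} − q_k·r_k inherits s_{k+1} = s_{k-1} − q_k·s_k, t_{k+1} = t_{k-1} − q_k·t_k, so r_k = a·s_k + b·t_k at every step:
  q = 3: r = 41, s = 1 − 3·0 = 1, t = 0 − 3·1 = -3  (check: 350·1 + 103·(-3) = 41)
  q = 2: r = 21, s = 0 − 2·1 = -2, t = 1 − 2·(-3) = 7  (check: 350·(-2) + 103·7 = 21)
  q = 1: r = 20, s = 1 − 1·(-2) = 3, t = -3 − 1·7 = -10  (check: 350·3 + 103·(-10) = 20)
  q = 1: r = 1, s = -2 − 1·3 = -5, t = 7 − 1·(-10) = 17  (check: 350·(-5) + 103·17 = 1)
The row with r = 1 (the gcd) gives the Bezout coefficients s = -5, t = 17.
Result: 350 · (-5) + 103 · (17) = 1.

gcd(350, 103) = 1; s = -5, t = 17 (check: 350·(-5) + 103·17 = 1).


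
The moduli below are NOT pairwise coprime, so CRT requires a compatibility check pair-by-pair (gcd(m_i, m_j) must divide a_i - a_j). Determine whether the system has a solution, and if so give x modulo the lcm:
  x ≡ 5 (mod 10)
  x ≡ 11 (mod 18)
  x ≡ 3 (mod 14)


Moduli 10, 18, 14 are not pairwise coprime, so CRT works modulo lcm(m_i) when all pairwise compatibility conditions hold.
Pairwise compatibility: gcd(m_i, m_j) must divide a_i - a_j for every pair.
Merge one congruence at a time:
  Start: x ≡ 5 (mod 10).
  Combine with x ≡ 11 (mod 18): gcd(10, 18) = 2; 11 - 5 = 6, which IS divisible by 2, so compatible.
    Write x = 5 + 10·t and substitute into x ≡ 11 (mod 18): 10·t ≡ 11 − 5 = 6 (mod 18).
    Divide the congruence (and modulus) by g = 2: 5·t ≡ 3 (mod 9).
    The inverse of 5 mod 9 is 2 (since 5·2 = 10 = 1·9 + 1), so t ≡ 2·3 = 6 ≡ 6 (mod 9).
    Then x = 5 + 10·6 = 65, valid modulo lcm(10, 18) = 90: x ≡ 65 (mod 90).
  Combine with x ≡ 3 (mod 14): gcd(90, 14) = 2; 3 - 65 = -62, which IS divisible by 2, so compatible.
    Write x = 65 + 90·t and substitute into x ≡ 3 (mod 14): 90·t ≡ 3 − 65 = -62 (mod 14).
    Divide the congruence (and modulus) by g = 2: 45·t ≡ -31 (mod 7).
    Reduce coefficients mod 7: 3·t ≡ 4 (mod 7).
    The inverse of 3 mod 7 is 5 (since 3·5 = 15 = 2·7 + 1), so t ≡ 5·4 = 20 ≡ 6 (mod 7).
    Then x = 65 + 90·6 = 605, valid modulo lcm(90, 14) = 630: x ≡ 605 (mod 630).
Verify: 605 mod 10 = 5, 605 mod 18 = 11, 605 mod 14 = 3.

x ≡ 605 (mod 630).


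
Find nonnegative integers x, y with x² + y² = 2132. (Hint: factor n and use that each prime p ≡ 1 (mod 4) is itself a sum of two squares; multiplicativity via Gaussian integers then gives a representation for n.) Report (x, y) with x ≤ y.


Step 1: Factor n = 2132 = 2^2 · 13 · 41.
Step 2: Check the mod-4 condition on each prime factor: 2 = 2 (special); 13 ≡ 1 (mod 4), exponent 1; 41 ≡ 1 (mod 4), exponent 1.
All primes ≡ 3 (mod 4) appear to even exponent (or don't appear), so by the two-squares theorem n IS expressible as a sum of two squares.
Step 3: Build a representation. Group n = k² · m with k = 2 and m = 13 · 41 = 533 (a product of primes ≡ 1 (mod 4)); a representation of m scales to one of n via (k·x)² + (k·y)² = k²(x² + y²). Each prime p ≡ 1 (mod 4) is itself a sum of two squares; find a² by testing p − a² for a perfect square:
  13: 13 − 1² = 12, 13 − 2² = 9 = 3² ⇒ 13 = 2² + 3².
  41: 41 − 1² = 40, 41 − 2² = 37, 41 − 3² = 32, 41 − 4² = 25 = 5² ⇒ 41 = 4² + 5².
  Combine using the Brahmagupta–Fibonacci identity (a² + b²)(c² + d²) = (ac − bd)² + (ad + bc)² = (ac + bd)² + (ad − bc)²:
  13 · 41 = 533: from (2² + 3²)(4² + 5²), take (2·4 − 3·5, 2·5 + 3·4) = (8 − 15, 10 + 12) = (-7, 22); dropping signs (only squares matter) gives (7, 22); check 7² + 22² = 49 + 484 = 533 ✓.
  Scale by k = 2: (2·7, 2·22) = (14, 44).
Step 4: Order so x ≤ y and verify: 14² + 44² = 196 + 1936 = 2132 = n. ✓

n = 2132 = 14² + 44² (one valid representation with x ≤ y).


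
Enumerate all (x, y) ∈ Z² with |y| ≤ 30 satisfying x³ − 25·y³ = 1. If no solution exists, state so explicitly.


The equation is x³ - 25y³ = 1. For fixed y, x³ = 25·y³ + 1, so a solution requires the RHS to be a perfect cube.
Strategy: iterate y from -30 to 30, compute RHS = 25·y³ + 1, and check whether it is a (positive or negative) perfect cube.
Check small values of y:
  y = 0: RHS = 1 = (1)³ ⇒ x = 1 works.
  y = 1: RHS = 26 is not a perfect cube.
  y = -1: RHS = -24 is not a perfect cube.
  y = 2: RHS = 201 is not a perfect cube.
  y = -2: RHS = -199 is not a perfect cube.
  y = 3: RHS = 676 is not a perfect cube.
  y = -3: RHS = -674 is not a perfect cube.
Continuing the search up to |y| = 30 finds no further solutions beyond those listed.
Collected solutions: (1, 0).

Solutions (with |y| ≤ 30): (1, 0).


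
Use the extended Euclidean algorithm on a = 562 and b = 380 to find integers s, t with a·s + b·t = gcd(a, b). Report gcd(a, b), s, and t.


Euclidean algorithm on (562, 380) — divide until remainder is 0:
  562 = 1 · 380 + 182
  380 = 2 · 182 + 16
  182 = 11 · 16 + 6
  16 = 2 · 6 + 4
  6 = 1 · 4 + 2
  4 = 2 · 2 + 0
gcd(562, 380) = 2.
Track Bezout coefficients alongside the remainders: start with r₀ = 562 = a·1 + b·0 (s = 1, t = 0) and r₁ = 380 = a·0 + b·1 (s = 0, t = 1); each new remainder r_{k+1} = r_{k-1} − q_k·r_k inherits s_{k+1} = s_{k-1} − q_k·s_k, t_{k+1} = t_{k-1} − q_k·t_k, so r_k = a·s_k + b·t_k at every step:
  q = 1: r = 182, s = 1 − 1·0 = 1, t = 0 − 1·1 = -1  (check: 562·1 + 380·(-1) = 182)
  q = 2: r = 16, s = 0 − 2·1 = -2, t = 1 − 2·(-1) = 3  (check: 562·(-2) + 380·3 = 16)
  q = 11: r = 6, s = 1 − 11·(-2) = 23, t = -1 − 11·3 = -34  (check: 562·23 + 380·(-34) = 6)
  q = 2: r = 4, s = -2 − 2·23 = -48, t = 3 − 2·(-34) = 71  (check: 562·(-48) + 380·71 = 4)
  q = 1: r = 2, s = 23 − 1·(-48) = 71, t = -34 − 1·71 = -105  (check: 562·71 + 380·(-105) = 2)
The row with r = 2 (the gcd) gives the Bezout coefficients s = 71, t = -105.
Result: 562 · (71) + 380 · (-105) = 2.

gcd(562, 380) = 2; s = 71, t = -105 (check: 562·71 + 380·(-105) = 2).


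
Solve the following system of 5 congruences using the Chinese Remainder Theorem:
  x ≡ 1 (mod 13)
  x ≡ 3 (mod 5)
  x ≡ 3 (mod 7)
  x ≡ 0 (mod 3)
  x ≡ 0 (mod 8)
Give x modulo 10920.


Product of moduli M = 13 · 5 · 7 · 3 · 8 = 10920.
Merge one congruence at a time:
  Start: x ≡ 1 (mod 13).
  Combine with x ≡ 3 (mod 5); new modulus lcm = 65.
    Write x = 1 + 13·t and substitute into x ≡ 3 (mod 5): 13·t ≡ 3 − 1 = 2 (mod 5).
    Reduce coefficients mod 5: 3·t ≡ 2 (mod 5).
    The inverse of 3 mod 5 is 2 (since 3·2 = 6 = 1·5 + 1), so t ≡ 2·2 = 4 ≡ 4 (mod 5).
    Then x = 1 + 13·4 = 53, valid modulo lcm(13, 5) = 65: x ≡ 53 (mod 65).
  Combine with x ≡ 3 (mod 7); new modulus lcm = 455.
    Write x = 53 + 65·t and substitute into x ≡ 3 (mod 7): 65·t ≡ 3 − 53 = -50 (mod 7).
    Reduce coefficients mod 7: 2·t ≡ 6 (mod 7).
    The inverse of 2 mod 7 is 4 (since 2·4 = 8 = 1·7 + 1), so t ≡ 4·6 = 24 ≡ 3 (mod 7).
    Then x = 53 + 65·3 = 248, valid modulo lcm(65, 7) = 455: x ≡ 248 (mod 455).
  Combine with x ≡ 0 (mod 3); new modulus lcm = 1365.
    Write x = 248 + 455·t and substitute into x ≡ 0 (mod 3): 455·t ≡ 0 − 248 = -248 (mod 3).
    Reduce coefficients mod 3: 2·t ≡ 1 (mod 3).
    The inverse of 2 mod 3 is 2 (since 2·2 = 4 = 1·3 + 1), so t ≡ 2·1 = 2 ≡ 2 (mod 3).
    Then x = 248 + 455·2 = 1158, valid modulo lcm(455, 3) = 1365: x ≡ 1158 (mod 1365).
  Combine with x ≡ 0 (mod 8); new modulus lcm = 10920.
    Write x = 1158 + 1365·t and substitute into x ≡ 0 (mod 8): 1365·t ≡ 0 − 1158 = -1158 (mod 8).
    Reduce coefficients mod 8: 5·t ≡ 2 (mod 8).
    The inverse of 5 mod 8 is 5 (since 5·5 = 25 = 3·8 + 1), so t ≡ 5·2 = 10 ≡ 2 (mod 8).
    Then x = 1158 + 1365·2 = 3888, valid modulo lcm(1365, 8) = 10920: x ≡ 3888 (mod 10920).
Verify against each original: 3888 mod 13 = 1, 3888 mod 5 = 3, 3888 mod 7 = 3, 3888 mod 3 = 0, 3888 mod 8 = 0.

x ≡ 3888 (mod 10920).


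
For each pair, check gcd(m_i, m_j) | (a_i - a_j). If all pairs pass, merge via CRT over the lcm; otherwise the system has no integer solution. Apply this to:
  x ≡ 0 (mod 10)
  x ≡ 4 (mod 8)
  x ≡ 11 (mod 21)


Moduli 10, 8, 21 are not pairwise coprime, so CRT works modulo lcm(m_i) when all pairwise compatibility conditions hold.
Pairwise compatibility: gcd(m_i, m_j) must divide a_i - a_j for every pair.
Merge one congruence at a time:
  Start: x ≡ 0 (mod 10).
  Combine with x ≡ 4 (mod 8): gcd(10, 8) = 2; 4 - 0 = 4, which IS divisible by 2, so compatible.
    Write x = 0 + 10·t and substitute into x ≡ 4 (mod 8): 10·t ≡ 4 − 0 = 4 (mod 8).
    Divide the congruence (and modulus) by g = 2: 5·t ≡ 2 (mod 4).
    Reduce coefficients mod 4: 1·t ≡ 2 (mod 4).
    So t ≡ 2 (mod 4).
    Then x = 0 + 10·2 = 20, valid modulo lcm(10, 8) = 40: x ≡ 20 (mod 40).
  Combine with x ≡ 11 (mod 21): gcd(40, 21) = 1; 11 - 20 = -9, which IS divisible by 1, so compatible.
    Write x = 20 + 40·t and substitute into x ≡ 11 (mod 21): 40·t ≡ 11 − 20 = -9 (mod 21).
    Reduce coefficients mod 21: 19·t ≡ 12 (mod 21).
    The inverse of 19 mod 21 is 10 (since 19·10 = 190 = 9·21 + 1), so t ≡ 10·12 = 120 ≡ 15 (mod 21).
    Then x = 20 + 40·15 = 620, valid modulo lcm(40, 21) = 840: x ≡ 620 (mod 840).
Verify: 620 mod 10 = 0, 620 mod 8 = 4, 620 mod 21 = 11.

x ≡ 620 (mod 840).


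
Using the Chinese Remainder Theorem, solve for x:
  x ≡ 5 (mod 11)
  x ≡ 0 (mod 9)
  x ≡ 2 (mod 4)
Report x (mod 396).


Moduli 11, 9, 4 are pairwise coprime; by CRT there is a unique solution modulo M = 11 · 9 · 4 = 396.
Solve pairwise, accumulating the modulus:
  Start with x ≡ 5 (mod 11).
  Combine with x ≡ 0 (mod 9): since gcd(11, 9) = 1, we get a unique residue mod 99.
    Write x = 5 + 11·t and substitute into x ≡ 0 (mod 9): 11·t ≡ 0 − 5 = -5 (mod 9).
    Reduce coefficients mod 9: 2·t ≡ 4 (mod 9).
    The inverse of 2 mod 9 is 5 (since 2·5 = 10 = 1·9 + 1), so t ≡ 5·4 = 20 ≡ 2 (mod 9).
    Then x = 5 + 11·2 = 27, valid modulo lcm(11, 9) = 99: x ≡ 27 (mod 99).
  Combine with x ≡ 2 (mod 4): since gcd(99, 4) = 1, we get a unique residue mod 396.
    Write x = 27 + 99·t and substitute into x ≡ 2 (mod 4): 99·t ≡ 2 − 27 = -25 (mod 4).
    Reduce coefficients mod 4: 3·t ≡ 3 (mod 4).
    The inverse of 3 mod 4 is 3 (since 3·3 = 9 = 2·4 + 1), so t ≡ 3·3 = 9 ≡ 1 (mod 4).
    Then x = 27 + 99·1 = 126, valid modulo lcm(99, 4) = 396: x ≡ 126 (mod 396).
Verify: 126 mod 11 = 5 ✓, 126 mod 9 = 0 ✓, 126 mod 4 = 2 ✓.

x ≡ 126 (mod 396).


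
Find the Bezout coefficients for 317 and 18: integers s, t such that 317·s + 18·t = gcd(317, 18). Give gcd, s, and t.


Euclidean algorithm on (317, 18) — divide until remainder is 0:
  317 = 17 · 18 + 11
  18 = 1 · 11 + 7
  11 = 1 · 7 + 4
  7 = 1 · 4 + 3
  4 = 1 · 3 + 1
  3 = 3 · 1 + 0
gcd(317, 18) = 1.
Track Bezout coefficients alongside the remainders: start with r₀ = 317 = a·1 + b·0 (s = 1, t = 0) and r₁ = 18 = a·0 + b·1 (s = 0, t = 1); each new remainder r_{k+1} = r_{k-1} − q_k·r_k inherits s_{k+1} = s_{k-1} − q_k·s_k, t_{k+1} = t_{k-1} − q_k·t_k, so r_k = a·s_k + b·t_k at every step:
  q = 17: r = 11, s = 1 − 17·0 = 1, t = 0 − 17·1 = -17  (check: 317·1 + 18·(-17) = 11)
  q = 1: r = 7, s = 0 − 1·1 = -1, t = 1 − 1·(-17) = 18  (check: 317·(-1) + 18·18 = 7)
  q = 1: r = 4, s = 1 − 1·(-1) = 2, t = -17 − 1·18 = -35  (check: 317·2 + 18·(-35) = 4)
  q = 1: r = 3, s = -1 − 1·2 = -3, t = 18 − 1·(-35) = 53  (check: 317·(-3) + 18·53 = 3)
  q = 1: r = 1, s = 2 − 1·(-3) = 5, t = -35 − 1·53 = -88  (check: 317·5 + 18·(-88) = 1)
The row with r = 1 (the gcd) gives the Bezout coefficients s = 5, t = -88.
Result: 317 · (5) + 18 · (-88) = 1.

gcd(317, 18) = 1; s = 5, t = -88 (check: 317·5 + 18·(-88) = 1).


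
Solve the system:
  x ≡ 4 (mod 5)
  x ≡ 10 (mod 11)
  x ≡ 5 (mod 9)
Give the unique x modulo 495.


Moduli 5, 11, 9 are pairwise coprime; by CRT there is a unique solution modulo M = 5 · 11 · 9 = 495.
Solve pairwise, accumulating the modulus:
  Start with x ≡ 4 (mod 5).
  Combine with x ≡ 10 (mod 11): since gcd(5, 11) = 1, we get a unique residue mod 55.
    Write x = 4 + 5·t and substitute into x ≡ 10 (mod 11): 5·t ≡ 10 − 4 = 6 (mod 11).
    The inverse of 5 mod 11 is 9 (since 5·9 = 45 = 4·11 + 1), so t ≡ 9·6 = 54 ≡ 10 (mod 11).
    Then x = 4 + 5·10 = 54, valid modulo lcm(5, 11) = 55: x ≡ 54 (mod 55).
  Combine with x ≡ 5 (mod 9): since gcd(55, 9) = 1, we get a unique residue mod 495.
    Write x = 54 + 55·t and substitute into x ≡ 5 (mod 9): 55·t ≡ 5 − 54 = -49 (mod 9).
    Reduce coefficients mod 9: 1·t ≡ 5 (mod 9).
    So t ≡ 5 (mod 9).
    Then x = 54 + 55·5 = 329, valid modulo lcm(55, 9) = 495: x ≡ 329 (mod 495).
Verify: 329 mod 5 = 4 ✓, 329 mod 11 = 10 ✓, 329 mod 9 = 5 ✓.

x ≡ 329 (mod 495).


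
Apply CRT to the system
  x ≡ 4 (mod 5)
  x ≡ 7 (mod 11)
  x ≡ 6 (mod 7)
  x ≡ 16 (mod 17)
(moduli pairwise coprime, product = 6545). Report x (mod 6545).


Product of moduli M = 5 · 11 · 7 · 17 = 6545.
Merge one congruence at a time:
  Start: x ≡ 4 (mod 5).
  Combine with x ≡ 7 (mod 11); new modulus lcm = 55.
    Write x = 4 + 5·t and substitute into x ≡ 7 (mod 11): 5·t ≡ 7 − 4 = 3 (mod 11).
    The inverse of 5 mod 11 is 9 (since 5·9 = 45 = 4·11 + 1), so t ≡ 9·3 = 27 ≡ 5 (mod 11).
    Then x = 4 + 5·5 = 29, valid modulo lcm(5, 11) = 55: x ≡ 29 (mod 55).
  Combine with x ≡ 6 (mod 7); new modulus lcm = 385.
    Write x = 29 + 55·t and substitute into x ≡ 6 (mod 7): 55·t ≡ 6 − 29 = -23 (mod 7).
    Reduce coefficients mod 7: 6·t ≡ 5 (mod 7).
    The inverse of 6 mod 7 is 6 (since 6·6 = 36 = 5·7 + 1), so t ≡ 6·5 = 30 ≡ 2 (mod 7).
    Then x = 29 + 55·2 = 139, valid modulo lcm(55, 7) = 385: x ≡ 139 (mod 385).
  Combine with x ≡ 16 (mod 17); new modulus lcm = 6545.
    Write x = 139 + 385·t and substitute into x ≡ 16 (mod 17): 385·t ≡ 16 − 139 = -123 (mod 17).
    Reduce coefficients mod 17: 11·t ≡ 13 (mod 17).
    The inverse of 11 mod 17 is 14 (since 11·14 = 154 = 9·17 + 1), so t ≡ 14·13 = 182 ≡ 12 (mod 17).
    Then x = 139 + 385·12 = 4759, valid modulo lcm(385, 17) = 6545: x ≡ 4759 (mod 6545).
Verify against each original: 4759 mod 5 = 4, 4759 mod 11 = 7, 4759 mod 7 = 6, 4759 mod 17 = 16.

x ≡ 4759 (mod 6545).


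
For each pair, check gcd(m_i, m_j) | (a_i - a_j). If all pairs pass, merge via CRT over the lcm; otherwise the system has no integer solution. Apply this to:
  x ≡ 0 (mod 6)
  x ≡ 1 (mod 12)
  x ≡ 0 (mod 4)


Moduli 6, 12, 4 are not pairwise coprime, so CRT works modulo lcm(m_i) when all pairwise compatibility conditions hold.
Pairwise compatibility: gcd(m_i, m_j) must divide a_i - a_j for every pair.
Merge one congruence at a time:
  Start: x ≡ 0 (mod 6).
  Combine with x ≡ 1 (mod 12): gcd(6, 12) = 6, and 1 - 0 = 1 is NOT divisible by 6.
    ⇒ system is inconsistent (no integer solution).

No solution (the system is inconsistent).


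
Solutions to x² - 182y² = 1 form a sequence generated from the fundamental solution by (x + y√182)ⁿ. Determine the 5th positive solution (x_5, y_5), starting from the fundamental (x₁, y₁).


Step 1: Find the fundamental solution (x₁, y₁) of x² - 182y² = 1.
  Expand √182 as a continued fraction. a₀ = ⌊√182⌋ = 13; iterate m_{k+1} = d_k·a_k − m_k, d_{k+1} = (182 − m_{k+1}²)/d_k, a_{k+1} = ⌊(a₀ + m_{k+1})/d_{k+1}⌋ (starting m₀ = 0, d₀ = 1), with convergents p_k = a_k·p_{k-1} + p_{k-2}, q_k = a_k·q_{k-1} + q_{k-2} (p₋₁ = 1, q₋₁ = 0):
  k = 0: a₀ = 13; p₀/q₀ = 13/1; p₀² − 182·q₀² = 169 − 182 = -13.
  k = 1: m = 13, d = 13, a = ⌊(13 + 13)/13⌋ = 2; p/q = (2·13 + 1)/(2·1 + 0) = 27/2; p² − 182·q² = 729 − 728 = 1.
  The first convergent with p² − 182·q² = 1 gives the fundamental solution (x₁, y₁) = (27, 2).
Step 2: Apply the recurrence (x_{n+1}, y_{n+1}) = (x₁x_n + 182y₁y_n, x₁y_n + y₁x_n) repeatedly.
  From (x_1, y_1) = (27, 2): x_2 = 27·27 + 182·2·2 = 1457; y_2 = 27·2 + 2·27 = 108.
  From (x_2, y_2) = (1457, 108): x_3 = 27·1457 + 182·2·108 = 78651; y_3 = 27·108 + 2·1457 = 5830.
  From (x_3, y_3) = (78651, 5830): x_4 = 27·78651 + 182·2·5830 = 4245697; y_4 = 27·5830 + 2·78651 = 314712.
  From (x_4, y_4) = (4245697, 314712): x_5 = 27·4245697 + 182·2·314712 = 229188987; y_5 = 27·314712 + 2·4245697 = 16988618.
Step 3: Verify x_5² - 182·y_5² = 52527591762086169 - 52527591762086168 = 1 (should be 1). ✓

(x_1, y_1) = (27, 2); (x_5, y_5) = (229188987, 16988618).


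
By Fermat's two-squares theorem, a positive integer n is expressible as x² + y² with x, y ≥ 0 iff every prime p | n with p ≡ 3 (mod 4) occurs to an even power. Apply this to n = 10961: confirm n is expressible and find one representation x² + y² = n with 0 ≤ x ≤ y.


Step 1: Factor n = 10961 = 97 · 113.
Step 2: Check the mod-4 condition on each prime factor: 97 ≡ 1 (mod 4), exponent 1; 113 ≡ 1 (mod 4), exponent 1.
All primes ≡ 3 (mod 4) appear to even exponent (or don't appear), so by the two-squares theorem n IS expressible as a sum of two squares.
Step 3: Build a representation. Here n = 97 · 113 is a product of primes ≡ 1 (mod 4). Each prime p ≡ 1 (mod 4) is itself a sum of two squares; find a² by testing p − a² for a perfect square:
  97: 97 − 1² = 96, 97 − 2² = 93, 97 − 3² = 88, 97 − 4² = 81 = 9² ⇒ 97 = 4² + 9².
  113: 113 − 1² = 112, 113 − 2² = 109, 113 − 3² = 104, 113 − 4² = 97, 113 − 5² = 88, 113 − 6² = 77, 113 − 7² = 64 = 8² ⇒ 113 = 7² + 8².
  Combine using the Brahmagupta–Fibonacci identity (a² + b²)(c² + d²) = (ac − bd)² + (ad + bc)² = (ac + bd)² + (ad − bc)²:
  97 · 113 = 10961: from (4² + 9²)(7² + 8²), take (4·7 − 9·8, 4·8 + 9·7) = (28 − 72, 32 + 63) = (-44, 95); dropping signs (only squares matter) gives (44, 95); check 44² + 95² = 1936 + 9025 = 10961 ✓.
Step 4: Order so x ≤ y and verify: 44² + 95² = 1936 + 9025 = 10961 = n. ✓

n = 10961 = 44² + 95² (one valid representation with x ≤ y).
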